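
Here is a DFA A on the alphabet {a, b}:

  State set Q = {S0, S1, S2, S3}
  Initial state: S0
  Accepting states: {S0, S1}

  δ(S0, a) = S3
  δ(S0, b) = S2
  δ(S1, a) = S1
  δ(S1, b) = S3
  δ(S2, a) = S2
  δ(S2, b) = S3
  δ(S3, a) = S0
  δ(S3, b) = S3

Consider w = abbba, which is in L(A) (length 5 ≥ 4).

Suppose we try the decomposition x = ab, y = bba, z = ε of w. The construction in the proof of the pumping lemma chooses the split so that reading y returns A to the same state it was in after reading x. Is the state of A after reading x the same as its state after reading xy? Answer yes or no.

no

State sequence: S0 -a-> S3 -b-> S3 -b-> S3 -b-> S3 -a-> S0

After x (step 2): S3. After xy (step 5): S0.
They differ (S3 ≠ S0), so y is not a cycle from the state after x; this split is not the one the pumping-lemma construction produces, and pumping y need not keep the string in L(A).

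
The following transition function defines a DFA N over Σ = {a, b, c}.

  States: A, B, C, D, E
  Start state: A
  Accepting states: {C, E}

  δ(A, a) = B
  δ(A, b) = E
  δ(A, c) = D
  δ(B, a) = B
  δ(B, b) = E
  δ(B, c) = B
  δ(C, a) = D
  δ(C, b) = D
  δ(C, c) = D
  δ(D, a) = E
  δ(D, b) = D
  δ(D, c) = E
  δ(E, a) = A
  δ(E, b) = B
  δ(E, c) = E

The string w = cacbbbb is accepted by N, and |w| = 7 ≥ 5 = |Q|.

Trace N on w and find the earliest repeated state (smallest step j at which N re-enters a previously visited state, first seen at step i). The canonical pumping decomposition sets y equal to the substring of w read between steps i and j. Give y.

c

Run of N on w = c a c b b b b:
  step 0: A  (start)
  step 1: D  (read c: A→D)
  step 2: E  (read a: D→E)
  step 3: E  (read c: E→E)   ← first repeat (E seen earlier)
  step 4: B  (read b: E→B)
  step 5: E  (read b: B→E)
  step 6: B  (read b: E→B)
  step 7: E  (read b: B→E)

So i = 2, j = 3, giving x = w[0:2] = ca, y = w[2:3] = c, z = w[3:7] = bbbb.
Check: |xy| = 3 ≤ 5 and |y| = 1 ≥ 1. Reading y takes N from E back to E, so every xyⁱz is accepted.
Pumping length from the standard proof: p = 5 (the number of states). The repeated state found above gives |xy| = j ≤ 5 and |y| = j − i ≥ 1.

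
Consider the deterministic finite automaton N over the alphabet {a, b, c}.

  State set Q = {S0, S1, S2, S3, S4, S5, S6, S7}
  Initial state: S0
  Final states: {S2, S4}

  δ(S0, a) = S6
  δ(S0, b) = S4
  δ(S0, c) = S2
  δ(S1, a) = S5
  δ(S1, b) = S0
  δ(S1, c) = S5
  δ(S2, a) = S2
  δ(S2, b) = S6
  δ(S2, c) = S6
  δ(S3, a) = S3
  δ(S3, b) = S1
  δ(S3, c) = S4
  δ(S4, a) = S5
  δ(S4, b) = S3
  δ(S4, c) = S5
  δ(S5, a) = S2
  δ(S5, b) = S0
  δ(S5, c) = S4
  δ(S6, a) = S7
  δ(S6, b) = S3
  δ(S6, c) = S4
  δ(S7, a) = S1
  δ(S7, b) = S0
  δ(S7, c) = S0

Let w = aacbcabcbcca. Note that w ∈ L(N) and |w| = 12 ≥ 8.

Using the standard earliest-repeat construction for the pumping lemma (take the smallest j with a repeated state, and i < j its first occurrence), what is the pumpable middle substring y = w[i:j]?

Run of N on w = a a c b c a b c b c c a:
  step 0: S0  (start)
  step 1: S6  (read a: S0→S6)
  step 2: S7  (read a: S6→S7)
  step 3: S0  (read c: S7→S0)   ← first repeat (S0 seen earlier)
  step 4: S4  (read b: S0→S4)
  step 5: S5  (read c: S4→S5)
  step 6: S2  (read a: S5→S2)
  step 7: S6  (read b: S2→S6)
  step 8: S4  (read c: S6→S4)
  step 9: S3  (read b: S4→S3)
  step 10: S4  (read c: S3→S4)
  step 11: S5  (read c: S4→S5)
  step 12: S2  (read a: S5→S2)

So i = 0, j = 3, giving x = w[0:0] = ε, y = w[0:3] = aac, z = w[3:12] = bcabcbcca.
Check: |xy| = 3 ≤ 8 and |y| = 3 ≥ 1. Reading y takes N from S0 back to S0, so every xyⁱz is accepted.

aac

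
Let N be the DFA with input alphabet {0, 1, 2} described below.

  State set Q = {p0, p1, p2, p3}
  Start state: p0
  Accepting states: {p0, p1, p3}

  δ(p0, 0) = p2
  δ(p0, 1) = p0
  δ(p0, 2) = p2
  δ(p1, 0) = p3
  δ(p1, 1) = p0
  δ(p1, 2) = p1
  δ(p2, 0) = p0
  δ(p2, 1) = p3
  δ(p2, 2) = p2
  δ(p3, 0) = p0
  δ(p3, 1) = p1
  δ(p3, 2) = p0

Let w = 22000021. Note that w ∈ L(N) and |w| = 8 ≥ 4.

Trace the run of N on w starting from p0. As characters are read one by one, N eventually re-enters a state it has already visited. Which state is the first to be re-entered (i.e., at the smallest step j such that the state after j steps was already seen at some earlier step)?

Run of N on w = 2 2 0 0 0 0 2 1:
  step 0: p0  (start)
  step 1: p2  (read 2: p0→p2)
  step 2: p2  (read 2: p2→p2)   ← first repeat (p2 seen earlier)
  step 3: p0  (read 0: p2→p0)
  step 4: p2  (read 0: p0→p2)
  step 5: p0  (read 0: p2→p0)
  step 6: p2  (read 0: p0→p2)
  step 7: p2  (read 2: p2→p2)
  step 8: p3  (read 1: p2→p3)

The earliest repeat is at step j = 2: N is in p2, which it already visited at step i = 1.
The DFA has 4 states, so the proof of the pumping lemma guarantees a repeated state among the first 4+1 visited; the segment between the two visits is the pumpable y.

p2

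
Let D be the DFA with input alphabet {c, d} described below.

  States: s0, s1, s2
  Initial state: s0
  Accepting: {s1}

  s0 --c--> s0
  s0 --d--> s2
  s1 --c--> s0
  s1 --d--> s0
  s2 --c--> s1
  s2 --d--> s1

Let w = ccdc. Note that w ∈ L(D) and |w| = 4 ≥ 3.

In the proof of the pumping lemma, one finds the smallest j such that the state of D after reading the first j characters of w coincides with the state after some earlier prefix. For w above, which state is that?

s0

Run of D on w = c c d c:
  step 0: s0  (start)
  step 1: s0  (read c: s0→s0)   ← first repeat (s0 seen earlier)
  step 2: s0  (read c: s0→s0)
  step 3: s2  (read d: s0→s2)
  step 4: s1  (read c: s2→s1)

The earliest repeat is at step j = 1: D is in s0, which it already visited at step i = 0.
With |Q| = 3, pigeonhole forces a state repeat no later than step 3; the substring read between the first and second visits to that state can be pumped.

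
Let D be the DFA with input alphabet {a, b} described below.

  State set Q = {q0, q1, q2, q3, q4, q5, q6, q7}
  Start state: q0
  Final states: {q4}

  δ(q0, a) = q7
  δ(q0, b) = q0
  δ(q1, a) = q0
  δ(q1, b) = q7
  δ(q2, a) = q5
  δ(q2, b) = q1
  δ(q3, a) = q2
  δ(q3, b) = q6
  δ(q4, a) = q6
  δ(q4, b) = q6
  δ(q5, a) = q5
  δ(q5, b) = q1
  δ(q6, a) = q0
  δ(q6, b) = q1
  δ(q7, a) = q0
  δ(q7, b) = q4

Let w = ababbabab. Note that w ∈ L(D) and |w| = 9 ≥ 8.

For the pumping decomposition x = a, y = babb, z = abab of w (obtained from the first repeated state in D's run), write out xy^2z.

ababbbabbabab

xy^2z = a·babb·babb·abab = ababbbabbabab.
Reading y = babb takes D from q7 back to q7, so after x·y·y the machine is still in q7, and z then leads to the accepting state q4. Hence ababbbabbabab ∈ L(D).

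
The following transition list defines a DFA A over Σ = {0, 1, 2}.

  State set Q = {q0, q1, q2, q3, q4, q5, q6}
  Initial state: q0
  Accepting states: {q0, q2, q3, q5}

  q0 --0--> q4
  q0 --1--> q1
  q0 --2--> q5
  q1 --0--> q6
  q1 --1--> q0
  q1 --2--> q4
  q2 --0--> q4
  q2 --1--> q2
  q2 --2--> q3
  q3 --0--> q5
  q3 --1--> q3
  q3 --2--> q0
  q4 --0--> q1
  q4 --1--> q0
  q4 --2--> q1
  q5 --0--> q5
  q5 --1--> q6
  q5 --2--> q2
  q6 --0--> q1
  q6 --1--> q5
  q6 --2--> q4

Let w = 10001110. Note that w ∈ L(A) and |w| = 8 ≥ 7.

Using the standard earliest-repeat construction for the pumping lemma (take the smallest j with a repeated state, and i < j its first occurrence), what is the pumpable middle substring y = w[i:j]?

00

State sequence: q0 -1-> q1 -0-> q6 -0-> q1 -0-> q6 -1-> q5 -1-> q6 -1-> q5 -0-> q5
First repeat at step 3: q1 was already visited.

So i = 1, j = 3, giving x = w[0:1] = 1, y = w[1:3] = 00, z = w[3:8] = 01110.
Check: |xy| = 3 ≤ 7 and |y| = 2 ≥ 1. Reading y takes A from q1 back to q1, so every xyⁱz is accepted.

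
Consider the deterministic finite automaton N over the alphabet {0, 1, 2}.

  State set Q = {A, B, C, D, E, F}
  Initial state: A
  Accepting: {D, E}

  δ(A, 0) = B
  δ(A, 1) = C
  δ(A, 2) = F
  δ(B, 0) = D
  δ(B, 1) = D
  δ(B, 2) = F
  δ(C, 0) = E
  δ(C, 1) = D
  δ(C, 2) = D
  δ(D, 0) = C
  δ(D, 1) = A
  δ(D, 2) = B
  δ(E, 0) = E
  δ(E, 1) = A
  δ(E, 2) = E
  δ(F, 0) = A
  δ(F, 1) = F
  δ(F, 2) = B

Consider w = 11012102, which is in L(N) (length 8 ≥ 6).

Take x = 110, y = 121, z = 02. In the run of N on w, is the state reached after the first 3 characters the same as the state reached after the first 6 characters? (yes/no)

Run of N on the first 6 characters of w = 1 1 0 1 2 1:
  step 0: A  (start)
  step 1: C  (read 1: A→C)
  step 2: D  (read 1: C→D)
  step 3: C  (read 0: D→C)
  step 4: D  (read 1: C→D)
  step 5: B  (read 2: D→B)
  step 6: D  (read 1: B→D)

After x (step 3): C. After xy (step 6): D.
They differ (C ≠ D), so y is not a cycle from the state after x; this split is not the one the pumping-lemma construction produces, and pumping y need not keep the string in L(N).

no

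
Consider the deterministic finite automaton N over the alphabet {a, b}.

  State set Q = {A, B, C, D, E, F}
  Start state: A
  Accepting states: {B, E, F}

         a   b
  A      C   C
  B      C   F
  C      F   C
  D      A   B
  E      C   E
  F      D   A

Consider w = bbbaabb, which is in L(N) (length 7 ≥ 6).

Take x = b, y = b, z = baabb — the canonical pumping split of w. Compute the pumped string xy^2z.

bbbbaabb

xy^2z = b·b·b·baabb = bbbbaabb.
Reading y = b takes N from C back to C, so after x·y·y the machine is still in C, and z then leads to the accepting state F. Hence bbbbaabb ∈ L(N).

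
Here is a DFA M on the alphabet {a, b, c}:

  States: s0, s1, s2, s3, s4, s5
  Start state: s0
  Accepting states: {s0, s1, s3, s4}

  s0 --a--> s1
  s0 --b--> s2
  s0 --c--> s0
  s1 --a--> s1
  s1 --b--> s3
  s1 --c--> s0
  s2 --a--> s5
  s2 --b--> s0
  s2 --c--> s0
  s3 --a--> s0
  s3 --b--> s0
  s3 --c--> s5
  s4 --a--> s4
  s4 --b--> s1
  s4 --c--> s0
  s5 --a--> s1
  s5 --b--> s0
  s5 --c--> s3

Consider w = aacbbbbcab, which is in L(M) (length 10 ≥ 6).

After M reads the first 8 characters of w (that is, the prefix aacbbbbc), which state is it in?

State sequence: s0 -a-> s1 -a-> s1 -c-> s0 -b-> s2 -b-> s0 -b-> s2 -b-> s0 -c-> s0

After reading 8 characters, M is in state s0.

s0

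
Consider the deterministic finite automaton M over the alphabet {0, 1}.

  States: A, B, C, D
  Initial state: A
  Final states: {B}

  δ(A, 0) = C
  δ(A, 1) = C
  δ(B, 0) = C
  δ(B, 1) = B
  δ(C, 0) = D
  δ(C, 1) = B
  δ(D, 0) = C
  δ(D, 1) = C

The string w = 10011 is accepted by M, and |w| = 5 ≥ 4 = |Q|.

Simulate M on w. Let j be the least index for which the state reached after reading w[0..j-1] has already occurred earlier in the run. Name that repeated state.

State sequence: A -1-> C -0-> D -0-> C -1-> B -1-> B
First repeat at step 3: C was already visited.

The earliest repeat is at step j = 3: M is in C, which it already visited at step i = 1.

C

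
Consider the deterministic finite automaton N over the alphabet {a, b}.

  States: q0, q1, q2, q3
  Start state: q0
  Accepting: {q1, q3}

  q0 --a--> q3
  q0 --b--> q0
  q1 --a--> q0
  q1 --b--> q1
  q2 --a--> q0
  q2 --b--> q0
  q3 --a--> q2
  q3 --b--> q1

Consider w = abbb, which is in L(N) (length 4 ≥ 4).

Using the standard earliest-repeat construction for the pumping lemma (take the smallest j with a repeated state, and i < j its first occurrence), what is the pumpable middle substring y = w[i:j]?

b

Run of N on w = a b b b:
  step 0: q0  (start)
  step 1: q3  (read a: q0→q3)
  step 2: q1  (read b: q3→q1)
  step 3: q1  (read b: q1→q1)   ← first repeat (q1 seen earlier)
  step 4: q1  (read b: q1→q1)

So i = 2, j = 3, giving x = w[0:2] = ab, y = w[2:3] = b, z = w[3:4] = b.
Check: |xy| = 3 ≤ 4 and |y| = 1 ≥ 1. Reading y takes N from q1 back to q1, so every xyⁱz is accepted.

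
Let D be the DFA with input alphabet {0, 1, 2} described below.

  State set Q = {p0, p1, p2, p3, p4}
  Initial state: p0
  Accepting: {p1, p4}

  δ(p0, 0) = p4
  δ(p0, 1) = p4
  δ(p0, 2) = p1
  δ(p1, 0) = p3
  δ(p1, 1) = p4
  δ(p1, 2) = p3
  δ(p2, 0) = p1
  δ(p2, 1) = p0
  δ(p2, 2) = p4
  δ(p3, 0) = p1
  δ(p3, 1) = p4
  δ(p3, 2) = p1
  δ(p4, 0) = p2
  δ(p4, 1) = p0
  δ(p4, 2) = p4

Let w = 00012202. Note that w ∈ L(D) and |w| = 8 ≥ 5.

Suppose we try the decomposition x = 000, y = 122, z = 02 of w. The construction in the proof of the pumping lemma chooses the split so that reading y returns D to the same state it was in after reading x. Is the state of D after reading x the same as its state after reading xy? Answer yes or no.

Run of D on the first 6 characters of w = 0 0 0 1 2 2:
  step 0: p0  (start)
  step 1: p4  (read 0: p0→p4)
  step 2: p2  (read 0: p4→p2)
  step 3: p1  (read 0: p2→p1)
  step 4: p4  (read 1: p1→p4)
  step 5: p4  (read 2: p4→p4)
  step 6: p4  (read 2: p4→p4)

After x (step 3): p1. After xy (step 6): p4.
They differ (p1 ≠ p4), so y is not a cycle from the state after x; this split is not the one the pumping-lemma construction produces, and pumping y need not keep the string in L(D).

no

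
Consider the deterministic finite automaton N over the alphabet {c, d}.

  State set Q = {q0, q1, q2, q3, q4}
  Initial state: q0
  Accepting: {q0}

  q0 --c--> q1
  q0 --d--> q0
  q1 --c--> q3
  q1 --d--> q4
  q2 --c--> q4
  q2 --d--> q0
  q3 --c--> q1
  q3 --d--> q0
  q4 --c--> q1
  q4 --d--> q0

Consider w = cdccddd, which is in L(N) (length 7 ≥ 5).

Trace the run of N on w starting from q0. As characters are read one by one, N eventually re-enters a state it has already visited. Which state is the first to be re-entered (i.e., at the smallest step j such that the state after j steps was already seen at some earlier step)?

State sequence: q0 -c-> q1 -d-> q4 -c-> q1 -c-> q3 -d-> q0 -d-> q0 -d-> q0
First repeat at step 3: q1 was already visited.

The earliest repeat is at step j = 3: N is in q1, which it already visited at step i = 1.
The DFA has 5 states, so the proof of the pumping lemma guarantees a repeated state among the first 5+1 visited; the segment between the two visits is the pumpable y.

q1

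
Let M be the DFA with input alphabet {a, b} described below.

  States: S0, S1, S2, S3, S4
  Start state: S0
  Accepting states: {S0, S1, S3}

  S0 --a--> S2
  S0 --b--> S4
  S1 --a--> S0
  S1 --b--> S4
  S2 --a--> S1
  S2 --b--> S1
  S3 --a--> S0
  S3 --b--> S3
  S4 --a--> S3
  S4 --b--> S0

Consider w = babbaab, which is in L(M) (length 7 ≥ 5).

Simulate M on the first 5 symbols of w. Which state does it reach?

State sequence: S0 -b-> S4 -a-> S3 -b-> S3 -b-> S3 -a-> S0

After reading 5 characters, M is in state S0.
(This kind of state-tracing is the core of the pumping-lemma construction: with 5 states, pigeonhole forces a repeat within the first 5 steps.)

S0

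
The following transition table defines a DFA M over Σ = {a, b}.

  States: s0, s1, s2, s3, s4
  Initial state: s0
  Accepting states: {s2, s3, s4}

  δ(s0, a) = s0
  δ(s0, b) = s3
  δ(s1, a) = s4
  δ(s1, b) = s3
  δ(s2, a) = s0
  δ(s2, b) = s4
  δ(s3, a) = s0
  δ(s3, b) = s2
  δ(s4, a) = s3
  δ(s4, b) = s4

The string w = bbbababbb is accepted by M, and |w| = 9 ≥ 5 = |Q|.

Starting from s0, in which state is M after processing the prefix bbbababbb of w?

s4

Run of M on the first 9 characters of w = b b b a b a b b b:
  step 0: s0  (start)
  step 1: s3  (read b: s0→s3)
  step 2: s2  (read b: s3→s2)
  step 3: s4  (read b: s2→s4)
  step 4: s3  (read a: s4→s3)
  step 5: s2  (read b: s3→s2)
  step 6: s0  (read a: s2→s0)
  step 7: s3  (read b: s0→s3)
  step 8: s2  (read b: s3→s2)
  step 9: s4  (read b: s2→s4)

After reading 9 characters, M is in state s4.
(This kind of state-tracing is the core of the pumping-lemma construction: with 5 states, pigeonhole forces a repeat within the first 5 steps.)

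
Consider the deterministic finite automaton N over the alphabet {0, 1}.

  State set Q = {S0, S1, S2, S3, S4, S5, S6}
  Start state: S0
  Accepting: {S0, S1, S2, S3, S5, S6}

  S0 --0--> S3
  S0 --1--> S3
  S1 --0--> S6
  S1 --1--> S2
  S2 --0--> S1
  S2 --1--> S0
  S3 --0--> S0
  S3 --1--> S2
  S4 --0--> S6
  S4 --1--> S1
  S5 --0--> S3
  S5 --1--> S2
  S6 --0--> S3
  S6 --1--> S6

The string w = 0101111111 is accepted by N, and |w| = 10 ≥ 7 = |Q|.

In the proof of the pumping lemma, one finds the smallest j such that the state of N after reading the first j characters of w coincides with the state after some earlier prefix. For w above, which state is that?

S2

State sequence: S0 -0-> S3 -1-> S2 -0-> S1 -1-> S2 -1-> S0 -1-> S3 -1-> S2 -1-> S0 -1-> S3 -1-> S2
First repeat at step 4: S2 was already visited.

The earliest repeat is at step j = 4: N is in S2, which it already visited at step i = 2.
Since N has 7 states, any run of length ≥ 7 visits 7+1 states, so by pigeonhole some state repeats within the first 7 steps — that repeat gives the pumpable loop.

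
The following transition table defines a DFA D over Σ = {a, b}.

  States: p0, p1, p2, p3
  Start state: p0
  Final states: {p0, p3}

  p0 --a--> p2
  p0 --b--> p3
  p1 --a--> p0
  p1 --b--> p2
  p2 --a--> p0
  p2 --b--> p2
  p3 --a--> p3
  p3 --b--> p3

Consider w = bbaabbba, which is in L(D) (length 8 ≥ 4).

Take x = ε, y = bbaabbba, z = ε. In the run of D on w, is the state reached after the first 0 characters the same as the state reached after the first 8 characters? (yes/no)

no

State sequence: p0 -b-> p3 -b-> p3 -a-> p3 -a-> p3 -b-> p3 -b-> p3 -b-> p3 -a-> p3

After x (step 0): p0. After xy (step 8): p3.
They differ (p0 ≠ p3), so y is not a cycle from the state after x; this split is not the one the pumping-lemma construction produces, and pumping y need not keep the string in L(D).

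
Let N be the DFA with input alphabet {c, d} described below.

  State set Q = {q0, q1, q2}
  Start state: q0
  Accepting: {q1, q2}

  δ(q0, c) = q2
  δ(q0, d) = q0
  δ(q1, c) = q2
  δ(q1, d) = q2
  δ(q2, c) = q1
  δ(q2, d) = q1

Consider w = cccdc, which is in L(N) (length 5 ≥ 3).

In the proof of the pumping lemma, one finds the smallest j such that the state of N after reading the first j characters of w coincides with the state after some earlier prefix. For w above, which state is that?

q2

State sequence: q0 -c-> q2 -c-> q1 -c-> q2 -d-> q1 -c-> q2
First repeat at step 3: q2 was already visited.

The earliest repeat is at step j = 3: N is in q2, which it already visited at step i = 1.
The DFA has 3 states, so the proof of the pumping lemma guarantees a repeated state among the first 3+1 visited; the segment between the two visits is the pumpable y.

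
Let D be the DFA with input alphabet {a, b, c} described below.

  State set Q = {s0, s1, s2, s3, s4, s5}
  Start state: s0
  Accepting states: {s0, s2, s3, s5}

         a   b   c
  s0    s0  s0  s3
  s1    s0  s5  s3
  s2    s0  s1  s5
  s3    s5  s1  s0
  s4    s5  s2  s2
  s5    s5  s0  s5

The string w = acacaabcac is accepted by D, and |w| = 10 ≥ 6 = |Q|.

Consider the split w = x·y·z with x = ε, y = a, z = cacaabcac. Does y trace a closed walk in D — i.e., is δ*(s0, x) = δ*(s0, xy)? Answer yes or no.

yes

Run of D on the first 1 characters of w = a:
  step 0: s0  (start)
  step 1: s0  (read a: s0→s0)

After x (step 0): s0. After xy (step 1): s0.
They match, so y = a drives D around a cycle from s0 back to itself; pumping y any number of times keeps D in s0 before reading z, and xyⁱz ∈ L(D) for every i ≥ 0.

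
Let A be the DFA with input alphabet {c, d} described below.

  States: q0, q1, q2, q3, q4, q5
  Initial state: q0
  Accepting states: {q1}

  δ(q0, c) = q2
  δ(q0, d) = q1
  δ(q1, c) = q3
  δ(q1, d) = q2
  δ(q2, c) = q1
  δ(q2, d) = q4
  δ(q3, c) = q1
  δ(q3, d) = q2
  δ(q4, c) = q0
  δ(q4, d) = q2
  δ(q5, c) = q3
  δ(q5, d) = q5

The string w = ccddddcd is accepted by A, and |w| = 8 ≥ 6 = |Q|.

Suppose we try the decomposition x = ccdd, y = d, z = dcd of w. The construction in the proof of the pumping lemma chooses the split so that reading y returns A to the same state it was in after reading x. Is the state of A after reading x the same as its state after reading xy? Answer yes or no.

State sequence: q0 -c-> q2 -c-> q1 -d-> q2 -d-> q4 -d-> q2

After x (step 4): q4. After xy (step 5): q2.
They differ (q4 ≠ q2), so y is not a cycle from the state after x; this split is not the one the pumping-lemma construction produces, and pumping y need not keep the string in L(A).

no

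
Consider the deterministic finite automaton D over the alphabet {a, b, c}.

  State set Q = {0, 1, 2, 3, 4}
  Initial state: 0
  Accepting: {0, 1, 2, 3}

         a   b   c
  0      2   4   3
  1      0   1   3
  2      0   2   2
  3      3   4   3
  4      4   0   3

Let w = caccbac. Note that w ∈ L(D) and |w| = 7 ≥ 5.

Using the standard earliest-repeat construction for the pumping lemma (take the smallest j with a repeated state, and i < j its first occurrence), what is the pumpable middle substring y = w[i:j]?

a

Run of D on w = c a c c b a c:
  step 0: 0  (start)
  step 1: 3  (read c: 0→3)
  step 2: 3  (read a: 3→3)   ← first repeat (3 seen earlier)
  step 3: 3  (read c: 3→3)
  step 4: 3  (read c: 3→3)
  step 5: 4  (read b: 3→4)
  step 6: 4  (read a: 4→4)
  step 7: 3  (read c: 4→3)

So i = 1, j = 2, giving x = w[0:1] = c, y = w[1:2] = a, z = w[2:7] = ccbac.
Check: |xy| = 2 ≤ 5 and |y| = 1 ≥ 1. Reading y takes D from 3 back to 3, so every xyⁱz is accepted.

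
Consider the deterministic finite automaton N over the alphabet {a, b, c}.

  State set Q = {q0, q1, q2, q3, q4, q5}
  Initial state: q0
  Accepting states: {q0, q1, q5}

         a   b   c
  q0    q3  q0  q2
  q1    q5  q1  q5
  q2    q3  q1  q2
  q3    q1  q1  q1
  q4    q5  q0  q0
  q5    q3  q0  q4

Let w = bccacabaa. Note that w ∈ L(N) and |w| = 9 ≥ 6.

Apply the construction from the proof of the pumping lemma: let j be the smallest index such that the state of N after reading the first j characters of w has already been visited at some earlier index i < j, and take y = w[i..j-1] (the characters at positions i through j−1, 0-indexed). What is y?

Run of N on w = b c c a c a b a a:
  step 0: q0  (start)
  step 1: q0  (read b: q0→q0)   ← first repeat (q0 seen earlier)
  step 2: q2  (read c: q0→q2)
  step 3: q2  (read c: q2→q2)
  step 4: q3  (read a: q2→q3)
  step 5: q1  (read c: q3→q1)
  step 6: q5  (read a: q1→q5)
  step 7: q0  (read b: q5→q0)
  step 8: q3  (read a: q0→q3)
  step 9: q1  (read a: q3→q1)

So i = 0, j = 1, giving x = w[0:0] = ε, y = w[0:1] = b, z = w[1:9] = ccacabaa.
Check: |xy| = 1 ≤ 6 and |y| = 1 ≥ 1. Reading y takes N from q0 back to q0, so every xyⁱz is accepted.
Since N has 6 states, any run of length ≥ 6 visits 6+1 states, so by pigeonhole some state repeats within the first 6 steps — that repeat gives the pumpable loop.

b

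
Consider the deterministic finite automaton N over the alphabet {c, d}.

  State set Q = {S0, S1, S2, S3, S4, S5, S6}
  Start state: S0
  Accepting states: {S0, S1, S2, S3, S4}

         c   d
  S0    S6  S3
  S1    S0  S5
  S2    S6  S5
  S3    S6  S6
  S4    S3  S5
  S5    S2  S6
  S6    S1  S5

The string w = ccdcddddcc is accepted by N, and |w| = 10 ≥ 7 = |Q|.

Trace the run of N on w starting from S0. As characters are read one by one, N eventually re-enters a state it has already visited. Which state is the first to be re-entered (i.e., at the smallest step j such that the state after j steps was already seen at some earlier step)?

S5

State sequence: S0 -c-> S6 -c-> S1 -d-> S5 -c-> S2 -d-> S5 -d-> S6 -d-> S5 -d-> S6 -c-> S1 -c-> S0
First repeat at step 5: S5 was already visited.

The earliest repeat is at step j = 5: N is in S5, which it already visited at step i = 3.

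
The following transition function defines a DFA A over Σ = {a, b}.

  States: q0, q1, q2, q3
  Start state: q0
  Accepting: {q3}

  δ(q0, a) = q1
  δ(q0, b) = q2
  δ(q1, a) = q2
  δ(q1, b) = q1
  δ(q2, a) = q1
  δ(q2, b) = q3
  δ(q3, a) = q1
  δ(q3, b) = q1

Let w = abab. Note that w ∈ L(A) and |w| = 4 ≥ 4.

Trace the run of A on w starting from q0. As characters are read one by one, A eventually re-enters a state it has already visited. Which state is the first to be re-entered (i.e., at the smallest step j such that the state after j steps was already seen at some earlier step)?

Run of A on w = a b a b:
  step 0: q0  (start)
  step 1: q1  (read a: q0→q1)
  step 2: q1  (read b: q1→q1)   ← first repeat (q1 seen earlier)
  step 3: q2  (read a: q1→q2)
  step 4: q3  (read b: q2→q3)

The earliest repeat is at step j = 2: A is in q1, which it already visited at step i = 1.
Pumping length from the standard proof: p = 4 (the number of states). The repeated state found above gives |xy| = j ≤ 4 and |y| = j − i ≥ 1.

q1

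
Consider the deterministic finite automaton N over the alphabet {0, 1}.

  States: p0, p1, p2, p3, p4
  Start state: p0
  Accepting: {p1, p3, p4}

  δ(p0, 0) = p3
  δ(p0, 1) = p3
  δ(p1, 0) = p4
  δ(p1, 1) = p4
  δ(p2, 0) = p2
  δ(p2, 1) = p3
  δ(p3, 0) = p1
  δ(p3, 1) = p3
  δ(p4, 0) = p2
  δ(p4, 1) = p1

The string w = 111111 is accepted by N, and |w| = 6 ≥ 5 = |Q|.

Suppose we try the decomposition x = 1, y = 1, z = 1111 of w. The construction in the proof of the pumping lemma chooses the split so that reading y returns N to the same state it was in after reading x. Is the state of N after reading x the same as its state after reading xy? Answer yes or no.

yes

Run of N on the first 2 characters of w = 1 1:
  step 0: p0  (start)
  step 1: p3  (read 1: p0→p3)
  step 2: p3  (read 1: p3→p3)

After x (step 1): p3. After xy (step 2): p3.
They match, so y = 1 drives N around a cycle from p3 back to itself; pumping y any number of times keeps N in p3 before reading z, and xyⁱz ∈ L(N) for every i ≥ 0.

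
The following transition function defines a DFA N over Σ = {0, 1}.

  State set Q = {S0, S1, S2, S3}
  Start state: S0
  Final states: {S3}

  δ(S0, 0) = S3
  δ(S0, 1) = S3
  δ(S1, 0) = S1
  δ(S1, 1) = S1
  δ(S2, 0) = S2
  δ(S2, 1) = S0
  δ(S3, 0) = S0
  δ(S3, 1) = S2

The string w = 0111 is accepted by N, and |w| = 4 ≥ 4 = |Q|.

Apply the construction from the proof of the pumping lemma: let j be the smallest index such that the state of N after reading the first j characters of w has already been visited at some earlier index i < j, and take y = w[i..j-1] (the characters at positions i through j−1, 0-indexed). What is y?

011

Run of N on w = 0 1 1 1:
  step 0: S0  (start)
  step 1: S3  (read 0: S0→S3)
  step 2: S2  (read 1: S3→S2)
  step 3: S0  (read 1: S2→S0)   ← first repeat (S0 seen earlier)
  step 4: S3  (read 1: S0→S3)

So i = 0, j = 3, giving x = w[0:0] = ε, y = w[0:3] = 011, z = w[3:4] = 1.
Check: |xy| = 3 ≤ 4 and |y| = 3 ≥ 1. Reading y takes N from S0 back to S0, so every xyⁱz is accepted.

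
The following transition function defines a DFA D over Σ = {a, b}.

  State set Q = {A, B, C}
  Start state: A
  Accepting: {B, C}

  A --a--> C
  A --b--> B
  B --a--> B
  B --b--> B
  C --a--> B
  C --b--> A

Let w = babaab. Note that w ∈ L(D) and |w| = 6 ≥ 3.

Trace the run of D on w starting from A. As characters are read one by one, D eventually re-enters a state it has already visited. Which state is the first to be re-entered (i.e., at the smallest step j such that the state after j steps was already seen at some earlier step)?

State sequence: A -b-> B -a-> B -b-> B -a-> B -a-> B -b-> B
First repeat at step 2: B was already visited.

The earliest repeat is at step j = 2: D is in B, which it already visited at step i = 1.
The DFA has 3 states, so the proof of the pumping lemma guarantees a repeated state among the first 3+1 visited; the segment between the two visits is the pumpable y.

B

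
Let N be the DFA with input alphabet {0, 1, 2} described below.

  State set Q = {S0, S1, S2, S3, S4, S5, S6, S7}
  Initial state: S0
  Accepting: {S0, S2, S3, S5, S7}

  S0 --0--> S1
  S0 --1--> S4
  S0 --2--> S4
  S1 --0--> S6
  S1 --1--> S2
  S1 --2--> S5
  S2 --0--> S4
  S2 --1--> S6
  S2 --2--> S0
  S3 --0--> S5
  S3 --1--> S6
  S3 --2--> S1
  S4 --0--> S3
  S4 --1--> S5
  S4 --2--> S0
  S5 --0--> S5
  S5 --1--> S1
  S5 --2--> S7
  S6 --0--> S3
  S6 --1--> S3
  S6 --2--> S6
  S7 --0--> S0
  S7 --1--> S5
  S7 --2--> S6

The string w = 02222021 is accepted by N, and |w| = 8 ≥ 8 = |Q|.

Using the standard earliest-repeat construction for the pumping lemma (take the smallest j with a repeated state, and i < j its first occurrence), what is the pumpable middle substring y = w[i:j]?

2

Run of N on w = 0 2 2 2 2 0 2 1:
  step 0: S0  (start)
  step 1: S1  (read 0: S0→S1)
  step 2: S5  (read 2: S1→S5)
  step 3: S7  (read 2: S5→S7)
  step 4: S6  (read 2: S7→S6)
  step 5: S6  (read 2: S6→S6)   ← first repeat (S6 seen earlier)
  step 6: S3  (read 0: S6→S3)
  step 7: S1  (read 2: S3→S1)
  step 8: S2  (read 1: S1→S2)

So i = 4, j = 5, giving x = w[0:4] = 0222, y = w[4:5] = 2, z = w[5:8] = 021.
Check: |xy| = 5 ≤ 8 and |y| = 1 ≥ 1. Reading y takes N from S6 back to S6, so every xyⁱz is accepted.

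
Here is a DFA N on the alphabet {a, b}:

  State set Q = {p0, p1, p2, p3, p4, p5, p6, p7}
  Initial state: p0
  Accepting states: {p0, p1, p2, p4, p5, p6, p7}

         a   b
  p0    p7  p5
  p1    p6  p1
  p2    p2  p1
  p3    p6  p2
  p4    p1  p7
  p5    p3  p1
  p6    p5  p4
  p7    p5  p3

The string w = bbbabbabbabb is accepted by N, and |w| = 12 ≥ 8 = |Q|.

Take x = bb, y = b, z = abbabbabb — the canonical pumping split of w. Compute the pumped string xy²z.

xy^2z = bb·b·b·abbabbabb = bbbbabbabbabb.
Reading y = b takes N from p1 back to p1, so after x·y·y the machine is still in p1, and z then leads to the accepting state p7. Hence bbbbabbabbabb ∈ L(N).

bbbbabbabbabb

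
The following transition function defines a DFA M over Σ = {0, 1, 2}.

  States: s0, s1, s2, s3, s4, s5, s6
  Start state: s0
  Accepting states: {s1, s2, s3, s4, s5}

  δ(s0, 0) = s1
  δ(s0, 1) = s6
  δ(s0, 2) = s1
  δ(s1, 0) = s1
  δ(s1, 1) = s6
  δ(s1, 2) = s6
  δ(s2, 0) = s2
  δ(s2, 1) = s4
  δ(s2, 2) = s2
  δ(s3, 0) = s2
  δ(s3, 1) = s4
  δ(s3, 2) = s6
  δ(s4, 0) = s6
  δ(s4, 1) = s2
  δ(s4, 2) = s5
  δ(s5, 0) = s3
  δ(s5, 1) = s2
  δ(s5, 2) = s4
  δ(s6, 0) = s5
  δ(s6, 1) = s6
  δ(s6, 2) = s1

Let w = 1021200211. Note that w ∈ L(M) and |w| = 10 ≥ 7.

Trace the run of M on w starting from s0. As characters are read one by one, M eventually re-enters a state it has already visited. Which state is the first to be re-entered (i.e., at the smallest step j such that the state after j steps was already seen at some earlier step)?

s2

State sequence: s0 -1-> s6 -0-> s5 -2-> s4 -1-> s2 -2-> s2 -0-> s2 -0-> s2 -2-> s2 -1-> s4 -1-> s2
First repeat at step 5: s2 was already visited.

The earliest repeat is at step j = 5: M is in s2, which it already visited at step i = 4.
Pumping length from the standard proof: p = 7 (the number of states). The repeated state found above gives |xy| = j ≤ 7 and |y| = j − i ≥ 1.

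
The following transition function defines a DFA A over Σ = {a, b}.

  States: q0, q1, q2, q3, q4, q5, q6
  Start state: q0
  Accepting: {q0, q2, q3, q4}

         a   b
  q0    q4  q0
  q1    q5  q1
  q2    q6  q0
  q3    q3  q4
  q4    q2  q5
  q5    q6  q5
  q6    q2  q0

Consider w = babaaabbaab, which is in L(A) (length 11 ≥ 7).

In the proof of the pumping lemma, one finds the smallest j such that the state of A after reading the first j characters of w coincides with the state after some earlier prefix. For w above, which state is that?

q0

Run of A on w = b a b a a a b b a a b:
  step 0: q0  (start)
  step 1: q0  (read b: q0→q0)   ← first repeat (q0 seen earlier)
  step 2: q4  (read a: q0→q4)
  step 3: q5  (read b: q4→q5)
  step 4: q6  (read a: q5→q6)
  step 5: q2  (read a: q6→q2)
  step 6: q6  (read a: q2→q6)
  step 7: q0  (read b: q6→q0)
  step 8: q0  (read b: q0→q0)
  step 9: q4  (read a: q0→q4)
  step 10: q2  (read a: q4→q2)
  step 11: q0  (read b: q2→q0)

The earliest repeat is at step j = 1: A is in q0, which it already visited at step i = 0.
The DFA has 7 states, so the proof of the pumping lemma guarantees a repeated state among the first 7+1 visited; the segment between the two visits is the pumpable y.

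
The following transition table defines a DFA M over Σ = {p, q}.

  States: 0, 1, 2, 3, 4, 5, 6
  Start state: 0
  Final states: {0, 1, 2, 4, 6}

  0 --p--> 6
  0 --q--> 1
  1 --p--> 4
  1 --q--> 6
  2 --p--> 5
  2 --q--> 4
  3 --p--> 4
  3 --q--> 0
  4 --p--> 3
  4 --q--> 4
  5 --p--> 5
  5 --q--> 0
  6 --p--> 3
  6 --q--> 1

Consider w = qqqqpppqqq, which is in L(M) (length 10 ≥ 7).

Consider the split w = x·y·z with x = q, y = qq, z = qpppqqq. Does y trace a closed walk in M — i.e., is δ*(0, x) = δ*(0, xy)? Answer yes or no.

State sequence: 0 -q-> 1 -q-> 6 -q-> 1

After x (step 1): 1. After xy (step 3): 1.
They match, so y = qq drives M around a cycle from 1 back to itself; pumping y any number of times keeps M in 1 before reading z, and xyⁱz ∈ L(M) for every i ≥ 0.

yes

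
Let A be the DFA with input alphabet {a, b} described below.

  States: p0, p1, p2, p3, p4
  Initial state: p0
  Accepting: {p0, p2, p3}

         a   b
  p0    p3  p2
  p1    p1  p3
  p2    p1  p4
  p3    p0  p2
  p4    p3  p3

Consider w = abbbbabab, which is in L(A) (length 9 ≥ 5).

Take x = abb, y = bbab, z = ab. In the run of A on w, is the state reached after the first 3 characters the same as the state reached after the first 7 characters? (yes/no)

no

State sequence: p0 -a-> p3 -b-> p2 -b-> p4 -b-> p3 -b-> p2 -a-> p1 -b-> p3

After x (step 3): p4. After xy (step 7): p3.
They differ (p4 ≠ p3), so y is not a cycle from the state after x; this split is not the one the pumping-lemma construction produces, and pumping y need not keep the string in L(A).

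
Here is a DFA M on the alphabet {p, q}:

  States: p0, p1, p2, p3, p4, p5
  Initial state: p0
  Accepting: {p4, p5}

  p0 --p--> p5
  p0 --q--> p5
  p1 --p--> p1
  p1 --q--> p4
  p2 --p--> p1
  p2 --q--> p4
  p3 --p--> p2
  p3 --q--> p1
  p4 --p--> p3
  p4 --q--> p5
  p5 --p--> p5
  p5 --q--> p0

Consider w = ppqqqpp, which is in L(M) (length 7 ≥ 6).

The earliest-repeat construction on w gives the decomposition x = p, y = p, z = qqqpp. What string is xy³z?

ppppqqqpp

xy^3z = p·p·p·p·qqqpp = ppppqqqpp.
Reading y = p takes M from p5 back to p5, so after x·y·y·y the machine is still in p5, and z then leads to the accepting state p5. Hence ppppqqqpp ∈ L(M).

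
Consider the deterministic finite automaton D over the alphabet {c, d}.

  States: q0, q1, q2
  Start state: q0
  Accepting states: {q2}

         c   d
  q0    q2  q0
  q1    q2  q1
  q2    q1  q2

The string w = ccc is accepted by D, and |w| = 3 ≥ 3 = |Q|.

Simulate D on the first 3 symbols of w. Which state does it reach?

Run of D on the first 3 characters of w = c c c:
  step 0: q0  (start)
  step 1: q2  (read c: q0→q2)
  step 2: q1  (read c: q2→q1)
  step 3: q2  (read c: q1→q2)

After reading 3 characters, D is in state q2.

q2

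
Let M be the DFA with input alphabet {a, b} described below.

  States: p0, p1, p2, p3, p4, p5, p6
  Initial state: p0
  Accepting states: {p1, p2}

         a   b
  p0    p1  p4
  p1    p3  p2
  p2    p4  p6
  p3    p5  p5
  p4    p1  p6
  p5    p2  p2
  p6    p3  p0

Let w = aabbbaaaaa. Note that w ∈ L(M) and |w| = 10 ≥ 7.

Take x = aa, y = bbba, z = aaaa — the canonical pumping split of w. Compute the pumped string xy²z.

aabbbabbbaaaaa

xy^2z = aa·bbba·bbba·aaaa = aabbbabbbaaaaa.
Reading y = bbba takes M from p3 back to p3, so after x·y·y the machine is still in p3, and z then leads to the accepting state p1. Hence aabbbabbbaaaaa ∈ L(M).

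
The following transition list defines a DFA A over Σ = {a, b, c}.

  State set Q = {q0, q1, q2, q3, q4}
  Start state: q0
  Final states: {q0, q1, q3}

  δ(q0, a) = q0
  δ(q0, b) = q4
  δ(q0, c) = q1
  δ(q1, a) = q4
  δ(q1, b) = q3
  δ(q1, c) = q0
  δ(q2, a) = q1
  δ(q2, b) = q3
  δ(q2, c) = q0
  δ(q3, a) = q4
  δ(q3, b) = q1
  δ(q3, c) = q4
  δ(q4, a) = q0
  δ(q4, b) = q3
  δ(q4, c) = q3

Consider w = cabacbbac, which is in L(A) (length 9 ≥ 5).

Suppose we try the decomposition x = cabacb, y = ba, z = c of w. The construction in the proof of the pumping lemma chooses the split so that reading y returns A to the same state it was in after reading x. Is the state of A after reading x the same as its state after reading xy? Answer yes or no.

State sequence: q0 -c-> q1 -a-> q4 -b-> q3 -a-> q4 -c-> q3 -b-> q1 -b-> q3 -a-> q4

After x (step 6): q1. After xy (step 8): q4.
They differ (q1 ≠ q4), so y is not a cycle from the state after x; this split is not the one the pumping-lemma construction produces, and pumping y need not keep the string in L(A).

no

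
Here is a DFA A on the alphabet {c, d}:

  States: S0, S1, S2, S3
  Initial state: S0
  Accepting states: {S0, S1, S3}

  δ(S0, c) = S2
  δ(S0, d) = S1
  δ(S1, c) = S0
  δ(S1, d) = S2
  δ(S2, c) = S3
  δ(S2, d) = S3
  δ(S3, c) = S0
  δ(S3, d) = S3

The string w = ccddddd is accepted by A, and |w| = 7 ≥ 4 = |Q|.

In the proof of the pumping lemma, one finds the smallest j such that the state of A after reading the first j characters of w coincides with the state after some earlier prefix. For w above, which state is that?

S3

State sequence: S0 -c-> S2 -c-> S3 -d-> S3 -d-> S3 -d-> S3 -d-> S3 -d-> S3
First repeat at step 3: S3 was already visited.

The earliest repeat is at step j = 3: A is in S3, which it already visited at step i = 2.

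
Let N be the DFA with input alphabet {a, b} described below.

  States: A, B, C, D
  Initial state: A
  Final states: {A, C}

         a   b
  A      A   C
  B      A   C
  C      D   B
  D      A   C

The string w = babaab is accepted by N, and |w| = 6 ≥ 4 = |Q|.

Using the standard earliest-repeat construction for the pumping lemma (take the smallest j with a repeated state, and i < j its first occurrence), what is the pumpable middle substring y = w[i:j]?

State sequence: A -b-> C -a-> D -b-> C -a-> D -a-> A -b-> C
First repeat at step 3: C was already visited.

So i = 1, j = 3, giving x = w[0:1] = b, y = w[1:3] = ab, z = w[3:6] = aab.
Check: |xy| = 3 ≤ 4 and |y| = 2 ≥ 1. Reading y takes N from C back to C, so every xyⁱz is accepted.

ab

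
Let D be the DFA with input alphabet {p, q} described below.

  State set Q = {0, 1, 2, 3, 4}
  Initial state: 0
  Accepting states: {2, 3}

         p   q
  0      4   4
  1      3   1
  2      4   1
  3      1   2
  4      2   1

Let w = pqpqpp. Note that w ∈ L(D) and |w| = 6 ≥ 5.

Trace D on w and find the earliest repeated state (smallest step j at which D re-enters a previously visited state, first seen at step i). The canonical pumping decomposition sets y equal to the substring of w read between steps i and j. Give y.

Run of D on w = p q p q p p:
  step 0: 0  (start)
  step 1: 4  (read p: 0→4)
  step 2: 1  (read q: 4→1)
  step 3: 3  (read p: 1→3)
  step 4: 2  (read q: 3→2)
  step 5: 4  (read p: 2→4)   ← first repeat (4 seen earlier)
  step 6: 2  (read p: 4→2)

So i = 1, j = 5, giving x = w[0:1] = p, y = w[1:5] = qpqp, z = w[5:6] = p.
Check: |xy| = 5 ≤ 5 and |y| = 4 ≥ 1. Reading y takes D from 4 back to 4, so every xyⁱz is accepted.

qpqp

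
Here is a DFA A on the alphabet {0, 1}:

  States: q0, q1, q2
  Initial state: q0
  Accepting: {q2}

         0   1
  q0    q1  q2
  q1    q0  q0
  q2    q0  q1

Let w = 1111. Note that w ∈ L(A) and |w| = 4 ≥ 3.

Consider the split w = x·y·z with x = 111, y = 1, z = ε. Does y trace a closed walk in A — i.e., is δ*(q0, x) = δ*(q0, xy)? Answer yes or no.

Run of A on the first 4 characters of w = 1 1 1 1:
  step 0: q0  (start)
  step 1: q2  (read 1: q0→q2)
  step 2: q1  (read 1: q2→q1)
  step 3: q0  (read 1: q1→q0)
  step 4: q2  (read 1: q0→q2)

After x (step 3): q0. After xy (step 4): q2.
They differ (q0 ≠ q2), so y is not a cycle from the state after x; this split is not the one the pumping-lemma construction produces, and pumping y need not keep the string in L(A).

no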